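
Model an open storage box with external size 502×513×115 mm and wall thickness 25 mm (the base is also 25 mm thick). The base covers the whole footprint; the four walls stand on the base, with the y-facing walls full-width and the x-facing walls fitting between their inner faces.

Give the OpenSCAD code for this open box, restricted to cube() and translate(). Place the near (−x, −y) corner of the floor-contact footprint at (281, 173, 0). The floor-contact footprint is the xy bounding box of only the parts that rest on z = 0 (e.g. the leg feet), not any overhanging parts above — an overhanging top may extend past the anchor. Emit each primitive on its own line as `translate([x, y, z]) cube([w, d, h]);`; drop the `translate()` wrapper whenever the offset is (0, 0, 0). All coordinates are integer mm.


translate([281, 173, 0]) cube([502, 513, 25]);
translate([281, 173, 25]) cube([502, 25, 90]);
translate([281, 661, 25]) cube([502, 25, 90]);
translate([281, 198, 25]) cube([25, 463, 90]);
translate([758, 198, 25]) cube([25, 463, 90]);


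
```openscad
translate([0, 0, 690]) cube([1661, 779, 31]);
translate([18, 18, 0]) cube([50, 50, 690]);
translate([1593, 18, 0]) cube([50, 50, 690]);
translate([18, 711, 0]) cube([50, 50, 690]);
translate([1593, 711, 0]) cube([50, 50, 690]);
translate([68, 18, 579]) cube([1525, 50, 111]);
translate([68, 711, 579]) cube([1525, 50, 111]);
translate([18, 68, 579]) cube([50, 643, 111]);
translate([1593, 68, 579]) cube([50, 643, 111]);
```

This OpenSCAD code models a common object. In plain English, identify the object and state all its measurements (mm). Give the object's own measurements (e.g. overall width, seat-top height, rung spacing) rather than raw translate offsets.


A rectangular dining table. The top is 1661×779×31 mm with its upper surface at z = 721 mm. It stands on four 50×50 mm square legs, each inset 18 mm from the nearest pair of top edges, running from the floor to the underside of the top. Four apron rails, 50 mm thick and 111 mm tall, run between adjacent legs with their top edges flush with the underside of the top and their outer faces flush with the legs' outer faces.


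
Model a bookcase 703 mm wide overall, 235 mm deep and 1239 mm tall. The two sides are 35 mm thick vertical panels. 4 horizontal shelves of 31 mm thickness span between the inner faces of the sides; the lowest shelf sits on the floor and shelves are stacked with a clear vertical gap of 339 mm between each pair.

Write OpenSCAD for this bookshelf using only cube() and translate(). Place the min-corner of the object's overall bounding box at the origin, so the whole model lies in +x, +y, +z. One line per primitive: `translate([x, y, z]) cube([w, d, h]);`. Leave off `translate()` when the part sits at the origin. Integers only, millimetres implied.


cube([35, 235, 1239]);
translate([668, 0, 0]) cube([35, 235, 1239]);
translate([35, 0, 0]) cube([633, 235, 31]);
translate([35, 0, 370]) cube([633, 235, 31]);
translate([35, 0, 740]) cube([633, 235, 31]);
translate([35, 0, 1110]) cube([633, 235, 31]);


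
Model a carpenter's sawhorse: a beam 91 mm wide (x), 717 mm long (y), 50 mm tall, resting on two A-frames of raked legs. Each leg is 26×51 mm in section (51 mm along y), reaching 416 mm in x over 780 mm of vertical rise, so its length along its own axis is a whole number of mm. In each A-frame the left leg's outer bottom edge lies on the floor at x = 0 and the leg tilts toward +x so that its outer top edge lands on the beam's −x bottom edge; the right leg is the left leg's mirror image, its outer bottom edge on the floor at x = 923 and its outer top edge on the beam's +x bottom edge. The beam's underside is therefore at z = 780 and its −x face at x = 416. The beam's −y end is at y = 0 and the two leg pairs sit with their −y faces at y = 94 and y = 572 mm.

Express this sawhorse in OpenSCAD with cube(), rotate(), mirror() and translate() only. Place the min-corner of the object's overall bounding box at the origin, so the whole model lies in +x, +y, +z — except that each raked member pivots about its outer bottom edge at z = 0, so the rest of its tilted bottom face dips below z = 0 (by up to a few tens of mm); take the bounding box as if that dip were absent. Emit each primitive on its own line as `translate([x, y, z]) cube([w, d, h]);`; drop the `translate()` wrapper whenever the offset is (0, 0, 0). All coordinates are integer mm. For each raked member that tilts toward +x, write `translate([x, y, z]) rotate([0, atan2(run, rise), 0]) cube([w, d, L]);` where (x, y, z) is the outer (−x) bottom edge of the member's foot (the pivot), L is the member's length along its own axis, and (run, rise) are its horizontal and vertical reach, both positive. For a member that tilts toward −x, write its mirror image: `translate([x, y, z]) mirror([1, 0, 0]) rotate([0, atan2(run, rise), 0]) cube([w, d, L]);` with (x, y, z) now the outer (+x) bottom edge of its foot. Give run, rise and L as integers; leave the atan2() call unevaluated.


translate([416, 0, 780]) cube([91, 717, 50]);
translate([0, 94, 0]) rotate([0, atan2(416, 780), 0]) cube([26, 51, 884]);
translate([923, 94, 0]) mirror([1, 0, 0]) rotate([0, atan2(416, 780), 0]) cube([26, 51, 884]);
translate([0, 572, 0]) rotate([0, atan2(416, 780), 0]) cube([26, 51, 884]);
translate([923, 572, 0]) mirror([1, 0, 0]) rotate([0, atan2(416, 780), 0]) cube([26, 51, 884]);


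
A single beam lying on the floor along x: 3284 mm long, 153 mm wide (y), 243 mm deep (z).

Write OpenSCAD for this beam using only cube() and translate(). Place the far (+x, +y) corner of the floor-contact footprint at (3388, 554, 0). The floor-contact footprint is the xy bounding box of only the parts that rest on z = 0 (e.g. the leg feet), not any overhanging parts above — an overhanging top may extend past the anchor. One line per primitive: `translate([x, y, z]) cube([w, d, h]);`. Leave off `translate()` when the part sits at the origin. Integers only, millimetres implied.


translate([104, 401, 0]) cube([3284, 153, 243]);


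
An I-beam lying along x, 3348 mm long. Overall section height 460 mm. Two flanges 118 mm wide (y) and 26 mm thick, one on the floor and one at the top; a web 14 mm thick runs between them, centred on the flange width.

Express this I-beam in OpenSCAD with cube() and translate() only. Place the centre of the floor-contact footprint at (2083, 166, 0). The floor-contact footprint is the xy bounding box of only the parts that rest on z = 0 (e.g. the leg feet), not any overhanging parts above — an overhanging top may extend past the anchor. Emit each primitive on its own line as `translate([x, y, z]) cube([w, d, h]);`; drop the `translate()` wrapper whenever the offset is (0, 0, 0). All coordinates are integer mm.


translate([409, 107, 0]) cube([3348, 118, 26]);
translate([409, 159, 26]) cube([3348, 14, 408]);
translate([409, 107, 434]) cube([3348, 118, 26]);


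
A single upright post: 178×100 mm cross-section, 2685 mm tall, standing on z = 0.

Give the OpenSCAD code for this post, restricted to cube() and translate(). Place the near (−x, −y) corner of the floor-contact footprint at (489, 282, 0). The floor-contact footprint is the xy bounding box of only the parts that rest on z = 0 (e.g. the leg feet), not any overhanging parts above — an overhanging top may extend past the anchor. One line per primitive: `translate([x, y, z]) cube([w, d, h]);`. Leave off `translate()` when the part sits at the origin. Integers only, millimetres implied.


translate([489, 282, 0]) cube([178, 100, 2685]);


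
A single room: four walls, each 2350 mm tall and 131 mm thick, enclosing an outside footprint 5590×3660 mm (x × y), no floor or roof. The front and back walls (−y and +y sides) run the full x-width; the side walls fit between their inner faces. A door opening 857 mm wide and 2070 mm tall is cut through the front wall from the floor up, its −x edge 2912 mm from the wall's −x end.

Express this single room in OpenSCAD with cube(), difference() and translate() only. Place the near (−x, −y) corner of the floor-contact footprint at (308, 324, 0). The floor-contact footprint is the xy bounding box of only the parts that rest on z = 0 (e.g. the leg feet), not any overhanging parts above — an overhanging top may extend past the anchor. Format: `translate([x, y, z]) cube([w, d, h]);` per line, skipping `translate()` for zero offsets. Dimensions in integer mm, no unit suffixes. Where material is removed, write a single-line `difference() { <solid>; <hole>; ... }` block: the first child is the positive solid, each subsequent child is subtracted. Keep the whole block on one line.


difference() { translate([308, 324, 0]) cube([5590, 131, 2350]); translate([3220, 324, 0]) cube([857, 131, 2070]); }
translate([308, 3853, 0]) cube([5590, 131, 2350]);
translate([308, 455, 0]) cube([131, 3398, 2350]);
translate([5767, 455, 0]) cube([131, 3398, 2350]);


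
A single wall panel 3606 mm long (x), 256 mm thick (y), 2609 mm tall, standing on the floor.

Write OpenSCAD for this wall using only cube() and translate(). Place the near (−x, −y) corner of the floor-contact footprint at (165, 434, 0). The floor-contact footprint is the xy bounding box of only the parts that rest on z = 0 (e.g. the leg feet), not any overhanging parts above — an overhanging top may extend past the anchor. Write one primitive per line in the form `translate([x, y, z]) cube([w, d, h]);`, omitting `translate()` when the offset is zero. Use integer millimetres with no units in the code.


translate([165, 434, 0]) cube([3606, 256, 2609]);


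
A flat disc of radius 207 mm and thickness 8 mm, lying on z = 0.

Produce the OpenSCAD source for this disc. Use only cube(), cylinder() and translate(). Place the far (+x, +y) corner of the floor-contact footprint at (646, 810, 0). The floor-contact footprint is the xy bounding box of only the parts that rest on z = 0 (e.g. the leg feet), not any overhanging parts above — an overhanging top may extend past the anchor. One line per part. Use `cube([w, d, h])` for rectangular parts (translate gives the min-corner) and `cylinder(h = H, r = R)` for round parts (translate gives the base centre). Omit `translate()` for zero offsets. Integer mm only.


translate([439, 603, 0]) cylinder(h = 8, r = 207);


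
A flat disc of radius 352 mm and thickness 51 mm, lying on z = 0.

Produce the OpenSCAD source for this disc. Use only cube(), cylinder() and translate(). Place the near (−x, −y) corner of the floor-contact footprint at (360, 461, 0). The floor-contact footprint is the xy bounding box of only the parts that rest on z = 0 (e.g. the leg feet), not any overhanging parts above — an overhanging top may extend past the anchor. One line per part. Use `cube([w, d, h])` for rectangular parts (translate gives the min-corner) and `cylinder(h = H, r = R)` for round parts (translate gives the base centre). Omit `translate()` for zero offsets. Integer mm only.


translate([712, 813, 0]) cylinder(h = 51, r = 352);


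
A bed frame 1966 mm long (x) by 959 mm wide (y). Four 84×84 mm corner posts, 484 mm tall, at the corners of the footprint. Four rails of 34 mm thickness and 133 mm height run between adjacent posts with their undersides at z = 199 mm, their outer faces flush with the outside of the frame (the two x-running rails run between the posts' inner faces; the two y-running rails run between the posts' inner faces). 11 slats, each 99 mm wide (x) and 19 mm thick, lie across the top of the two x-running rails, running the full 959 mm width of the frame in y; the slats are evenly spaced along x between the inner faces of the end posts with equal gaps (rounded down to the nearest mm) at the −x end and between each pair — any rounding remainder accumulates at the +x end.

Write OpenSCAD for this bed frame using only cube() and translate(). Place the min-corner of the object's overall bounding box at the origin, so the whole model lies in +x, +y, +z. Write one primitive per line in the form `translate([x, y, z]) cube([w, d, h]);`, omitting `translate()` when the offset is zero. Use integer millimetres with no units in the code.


// slat z = rail_z + rail_h = 199 + 133 = 332
// slat gap = ⌊(1798 − 11·99) / 12⌋ = 59
cube([84, 84, 484]);
translate([0, 875, 0]) cube([84, 84, 484]);
translate([1882, 0, 0]) cube([84, 84, 484]);
translate([1882, 875, 0]) cube([84, 84, 484]);
translate([84, 0, 199]) cube([1798, 34, 133]);
translate([84, 925, 199]) cube([1798, 34, 133]);
translate([0, 84, 199]) cube([34, 791, 133]);
translate([1932, 84, 199]) cube([34, 791, 133]);
translate([143, 0, 332]) cube([99, 959, 19]);
translate([301, 0, 332]) cube([99, 959, 19]);
translate([459, 0, 332]) cube([99, 959, 19]);
translate([617, 0, 332]) cube([99, 959, 19]);
translate([775, 0, 332]) cube([99, 959, 19]);
translate([933, 0, 332]) cube([99, 959, 19]);
translate([1091, 0, 332]) cube([99, 959, 19]);
translate([1249, 0, 332]) cube([99, 959, 19]);
translate([1407, 0, 332]) cube([99, 959, 19]);
translate([1565, 0, 332]) cube([99, 959, 19]);
translate([1723, 0, 332]) cube([99, 959, 19]);


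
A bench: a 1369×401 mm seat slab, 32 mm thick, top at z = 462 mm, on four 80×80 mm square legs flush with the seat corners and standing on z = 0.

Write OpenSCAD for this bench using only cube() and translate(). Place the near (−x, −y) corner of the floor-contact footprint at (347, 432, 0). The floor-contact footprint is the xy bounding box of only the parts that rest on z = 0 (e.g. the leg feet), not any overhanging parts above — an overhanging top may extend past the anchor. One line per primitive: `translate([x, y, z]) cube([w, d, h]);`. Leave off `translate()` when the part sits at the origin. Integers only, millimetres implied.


// leg_h = 462 − 32 = 430
translate([347, 432, 430]) cube([1369, 401, 32]);
translate([347, 432, 0]) cube([80, 80, 430]);
translate([347, 753, 0]) cube([80, 80, 430]);
translate([1636, 432, 0]) cube([80, 80, 430]);
translate([1636, 753, 0]) cube([80, 80, 430]);


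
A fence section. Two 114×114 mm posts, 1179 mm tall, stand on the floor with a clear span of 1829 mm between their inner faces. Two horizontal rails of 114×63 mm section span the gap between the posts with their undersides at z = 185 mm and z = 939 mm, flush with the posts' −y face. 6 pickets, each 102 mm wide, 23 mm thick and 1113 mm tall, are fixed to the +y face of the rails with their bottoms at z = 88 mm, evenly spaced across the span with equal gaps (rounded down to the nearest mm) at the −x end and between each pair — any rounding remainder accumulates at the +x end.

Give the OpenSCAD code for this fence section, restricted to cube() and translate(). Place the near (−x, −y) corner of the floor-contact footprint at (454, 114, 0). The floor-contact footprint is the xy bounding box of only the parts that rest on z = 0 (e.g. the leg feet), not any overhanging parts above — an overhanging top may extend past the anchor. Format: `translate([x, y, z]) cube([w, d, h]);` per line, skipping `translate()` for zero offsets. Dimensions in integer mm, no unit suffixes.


translate([454, 114, 0]) cube([114, 114, 1179]);
translate([2397, 114, 0]) cube([114, 114, 1179]);
translate([568, 114, 185]) cube([1829, 114, 63]);
translate([568, 114, 939]) cube([1829, 114, 63]);
translate([741, 228, 88]) cube([102, 23, 1113]);
translate([1016, 228, 88]) cube([102, 23, 1113]);
translate([1291, 228, 88]) cube([102, 23, 1113]);
translate([1566, 228, 88]) cube([102, 23, 1113]);
translate([1841, 228, 88]) cube([102, 23, 1113]);
translate([2116, 228, 88]) cube([102, 23, 1113]);


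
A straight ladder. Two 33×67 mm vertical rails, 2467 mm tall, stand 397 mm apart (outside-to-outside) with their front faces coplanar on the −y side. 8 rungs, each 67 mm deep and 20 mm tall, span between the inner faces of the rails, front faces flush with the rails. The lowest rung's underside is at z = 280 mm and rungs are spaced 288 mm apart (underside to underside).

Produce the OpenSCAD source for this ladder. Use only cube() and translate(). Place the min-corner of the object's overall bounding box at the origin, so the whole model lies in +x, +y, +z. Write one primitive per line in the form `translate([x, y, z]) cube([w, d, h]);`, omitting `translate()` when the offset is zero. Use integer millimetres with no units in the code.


// rung span = 397 - 2*33 = 331
// rung[k] z = 280 + k*288
cube([33, 67, 2467]);
translate([364, 0, 0]) cube([33, 67, 2467]);
translate([33, 0, 280]) cube([331, 67, 20]);
translate([33, 0, 568]) cube([331, 67, 20]);
translate([33, 0, 856]) cube([331, 67, 20]);
translate([33, 0, 1144]) cube([331, 67, 20]);
translate([33, 0, 1432]) cube([331, 67, 20]);
translate([33, 0, 1720]) cube([331, 67, 20]);
translate([33, 0, 2008]) cube([331, 67, 20]);
translate([33, 0, 2296]) cube([331, 67, 20]);


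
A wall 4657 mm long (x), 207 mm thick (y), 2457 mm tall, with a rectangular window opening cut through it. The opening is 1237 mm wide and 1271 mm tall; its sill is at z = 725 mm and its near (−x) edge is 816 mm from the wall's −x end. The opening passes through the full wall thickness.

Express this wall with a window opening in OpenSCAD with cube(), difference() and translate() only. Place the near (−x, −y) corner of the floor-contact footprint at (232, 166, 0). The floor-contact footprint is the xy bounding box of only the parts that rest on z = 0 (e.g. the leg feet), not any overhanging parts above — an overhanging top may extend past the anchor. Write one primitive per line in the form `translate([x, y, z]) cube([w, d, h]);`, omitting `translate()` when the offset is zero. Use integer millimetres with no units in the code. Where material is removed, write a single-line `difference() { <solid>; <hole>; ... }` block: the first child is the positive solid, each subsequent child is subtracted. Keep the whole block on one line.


difference() { translate([232, 166, 0]) cube([4657, 207, 2457]); translate([1048, 166, 725]) cube([1237, 207, 1271]); }


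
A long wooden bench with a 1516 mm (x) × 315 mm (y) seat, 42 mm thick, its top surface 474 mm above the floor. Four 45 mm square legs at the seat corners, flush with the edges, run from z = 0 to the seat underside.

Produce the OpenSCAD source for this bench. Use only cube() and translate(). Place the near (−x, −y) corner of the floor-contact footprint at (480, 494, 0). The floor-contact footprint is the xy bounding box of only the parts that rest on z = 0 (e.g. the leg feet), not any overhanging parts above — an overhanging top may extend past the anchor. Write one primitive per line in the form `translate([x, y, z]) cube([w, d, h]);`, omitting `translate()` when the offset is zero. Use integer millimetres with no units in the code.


translate([480, 494, 432]) cube([1516, 315, 42]);
translate([480, 494, 0]) cube([45, 45, 432]);
translate([480, 764, 0]) cube([45, 45, 432]);
translate([1951, 494, 0]) cube([45, 45, 432]);
translate([1951, 764, 0]) cube([45, 45, 432]);


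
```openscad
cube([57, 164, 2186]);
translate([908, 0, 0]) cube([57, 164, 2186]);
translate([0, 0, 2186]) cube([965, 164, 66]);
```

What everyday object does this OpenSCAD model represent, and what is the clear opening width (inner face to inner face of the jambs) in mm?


A door frame. The clear opening width is 851 mm.

Two 2186 mm tall posts with a header on top — a door frame. The left jamb is 57 mm wide at x = 0; the right jamb starts at x = 908. The clear opening is 908 − 57 = 851 mm.


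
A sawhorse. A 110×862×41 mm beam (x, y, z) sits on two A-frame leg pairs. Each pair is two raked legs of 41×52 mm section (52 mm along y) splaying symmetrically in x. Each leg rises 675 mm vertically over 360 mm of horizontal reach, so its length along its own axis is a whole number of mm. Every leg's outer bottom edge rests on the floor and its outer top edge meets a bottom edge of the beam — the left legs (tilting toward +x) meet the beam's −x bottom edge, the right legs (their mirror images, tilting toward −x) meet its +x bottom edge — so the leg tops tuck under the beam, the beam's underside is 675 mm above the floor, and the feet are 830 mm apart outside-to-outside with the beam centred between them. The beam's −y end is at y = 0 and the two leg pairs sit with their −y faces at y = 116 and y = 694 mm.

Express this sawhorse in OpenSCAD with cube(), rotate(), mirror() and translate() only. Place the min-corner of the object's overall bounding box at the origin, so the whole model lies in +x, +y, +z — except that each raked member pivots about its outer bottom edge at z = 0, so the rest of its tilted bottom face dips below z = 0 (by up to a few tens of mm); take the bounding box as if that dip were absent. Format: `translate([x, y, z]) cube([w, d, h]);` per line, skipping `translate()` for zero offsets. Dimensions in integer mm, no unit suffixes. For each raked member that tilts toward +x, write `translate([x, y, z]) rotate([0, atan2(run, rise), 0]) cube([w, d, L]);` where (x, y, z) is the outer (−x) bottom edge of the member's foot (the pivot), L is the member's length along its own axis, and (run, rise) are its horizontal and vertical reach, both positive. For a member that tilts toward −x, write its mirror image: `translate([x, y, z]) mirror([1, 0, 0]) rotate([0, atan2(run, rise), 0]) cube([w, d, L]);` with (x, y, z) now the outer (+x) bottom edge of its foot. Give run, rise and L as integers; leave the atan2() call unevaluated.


translate([360, 0, 675]) cube([110, 862, 41]);
translate([0, 116, 0]) rotate([0, atan2(360, 675), 0]) cube([41, 52, 765]);
translate([830, 116, 0]) mirror([1, 0, 0]) rotate([0, atan2(360, 675), 0]) cube([41, 52, 765]);
translate([0, 694, 0]) rotate([0, atan2(360, 675), 0]) cube([41, 52, 765]);
translate([830, 694, 0]) mirror([1, 0, 0]) rotate([0, atan2(360, 675), 0]) cube([41, 52, 765]);


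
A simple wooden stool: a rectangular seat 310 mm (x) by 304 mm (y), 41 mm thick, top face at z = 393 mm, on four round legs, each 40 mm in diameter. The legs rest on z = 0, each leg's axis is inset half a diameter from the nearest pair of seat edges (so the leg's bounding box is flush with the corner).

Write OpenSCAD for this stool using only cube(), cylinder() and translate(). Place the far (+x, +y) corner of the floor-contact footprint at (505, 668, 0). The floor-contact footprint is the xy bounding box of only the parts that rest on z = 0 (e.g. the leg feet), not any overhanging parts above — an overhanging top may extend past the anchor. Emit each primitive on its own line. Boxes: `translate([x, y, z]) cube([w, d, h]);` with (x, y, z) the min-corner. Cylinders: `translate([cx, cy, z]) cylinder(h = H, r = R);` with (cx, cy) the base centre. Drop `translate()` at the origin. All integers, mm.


translate([195, 364, 352]) cube([310, 304, 41]);
translate([215, 384, 0]) cylinder(h = 352, r = 20);
translate([485, 384, 0]) cylinder(h = 352, r = 20);
translate([215, 648, 0]) cylinder(h = 352, r = 20);
translate([485, 648, 0]) cylinder(h = 352, r = 20);


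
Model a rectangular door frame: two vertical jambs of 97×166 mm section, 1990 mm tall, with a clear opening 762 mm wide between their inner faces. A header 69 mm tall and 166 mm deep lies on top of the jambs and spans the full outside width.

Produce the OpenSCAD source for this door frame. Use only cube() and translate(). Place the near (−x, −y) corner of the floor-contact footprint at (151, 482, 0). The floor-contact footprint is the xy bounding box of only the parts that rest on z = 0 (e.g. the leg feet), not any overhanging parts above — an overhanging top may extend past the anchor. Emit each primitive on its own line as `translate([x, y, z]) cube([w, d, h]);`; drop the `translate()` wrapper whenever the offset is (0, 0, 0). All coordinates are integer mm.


translate([151, 482, 0]) cube([97, 166, 1990]);
translate([1010, 482, 0]) cube([97, 166, 1990]);
translate([151, 482, 1990]) cube([956, 166, 69]);


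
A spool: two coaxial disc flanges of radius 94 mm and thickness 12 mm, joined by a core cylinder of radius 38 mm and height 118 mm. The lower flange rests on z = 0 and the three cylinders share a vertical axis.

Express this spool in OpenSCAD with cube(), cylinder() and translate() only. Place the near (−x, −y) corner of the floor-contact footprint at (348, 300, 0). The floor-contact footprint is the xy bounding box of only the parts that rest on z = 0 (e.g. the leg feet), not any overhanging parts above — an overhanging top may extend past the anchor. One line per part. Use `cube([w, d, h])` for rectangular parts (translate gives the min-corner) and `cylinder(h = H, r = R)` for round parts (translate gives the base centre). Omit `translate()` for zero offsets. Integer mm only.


translate([442, 394, 0]) cylinder(h = 12, r = 94);
translate([442, 394, 12]) cylinder(h = 118, r = 38);
translate([442, 394, 130]) cylinder(h = 12, r = 94);


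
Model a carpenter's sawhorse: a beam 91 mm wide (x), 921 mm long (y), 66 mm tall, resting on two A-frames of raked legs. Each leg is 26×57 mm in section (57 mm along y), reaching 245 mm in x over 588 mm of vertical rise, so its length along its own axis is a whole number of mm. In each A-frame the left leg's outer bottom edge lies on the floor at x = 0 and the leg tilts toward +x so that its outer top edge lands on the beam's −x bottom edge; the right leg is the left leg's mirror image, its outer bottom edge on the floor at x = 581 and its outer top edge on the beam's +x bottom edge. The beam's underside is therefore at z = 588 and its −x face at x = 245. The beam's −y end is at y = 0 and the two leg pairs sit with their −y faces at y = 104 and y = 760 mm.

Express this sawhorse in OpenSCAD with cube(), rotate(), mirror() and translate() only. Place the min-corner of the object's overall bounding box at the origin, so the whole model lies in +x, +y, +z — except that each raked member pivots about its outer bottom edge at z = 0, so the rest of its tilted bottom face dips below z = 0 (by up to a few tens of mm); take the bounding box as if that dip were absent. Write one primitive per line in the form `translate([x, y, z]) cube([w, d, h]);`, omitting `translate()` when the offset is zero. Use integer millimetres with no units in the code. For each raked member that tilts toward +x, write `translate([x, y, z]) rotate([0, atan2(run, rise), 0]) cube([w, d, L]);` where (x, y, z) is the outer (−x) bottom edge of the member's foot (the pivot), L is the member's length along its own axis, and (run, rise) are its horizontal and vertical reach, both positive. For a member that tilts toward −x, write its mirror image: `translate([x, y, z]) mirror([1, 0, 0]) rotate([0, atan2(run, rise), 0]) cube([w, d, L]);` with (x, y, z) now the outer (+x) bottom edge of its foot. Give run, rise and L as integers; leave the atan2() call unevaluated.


translate([245, 0, 588]) cube([91, 921, 66]);
translate([0, 104, 0]) rotate([0, atan2(245, 588), 0]) cube([26, 57, 637]);
translate([581, 104, 0]) mirror([1, 0, 0]) rotate([0, atan2(245, 588), 0]) cube([26, 57, 637]);
translate([0, 760, 0]) rotate([0, atan2(245, 588), 0]) cube([26, 57, 637]);
translate([581, 760, 0]) mirror([1, 0, 0]) rotate([0, atan2(245, 588), 0]) cube([26, 57, 637]);


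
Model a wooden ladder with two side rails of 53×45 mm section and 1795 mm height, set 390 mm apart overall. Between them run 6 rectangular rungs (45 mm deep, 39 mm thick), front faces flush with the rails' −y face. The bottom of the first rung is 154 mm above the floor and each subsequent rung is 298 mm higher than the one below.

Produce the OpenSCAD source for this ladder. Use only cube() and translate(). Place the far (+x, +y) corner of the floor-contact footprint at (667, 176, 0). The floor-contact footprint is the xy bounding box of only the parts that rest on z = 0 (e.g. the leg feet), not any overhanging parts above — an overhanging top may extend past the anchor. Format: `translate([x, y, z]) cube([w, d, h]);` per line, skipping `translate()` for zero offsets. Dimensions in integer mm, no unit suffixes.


translate([277, 131, 0]) cube([53, 45, 1795]);
translate([614, 131, 0]) cube([53, 45, 1795]);
translate([330, 131, 154]) cube([284, 45, 39]);
translate([330, 131, 452]) cube([284, 45, 39]);
translate([330, 131, 750]) cube([284, 45, 39]);
translate([330, 131, 1048]) cube([284, 45, 39]);
translate([330, 131, 1346]) cube([284, 45, 39]);
translate([330, 131, 1644]) cube([284, 45, 39]);


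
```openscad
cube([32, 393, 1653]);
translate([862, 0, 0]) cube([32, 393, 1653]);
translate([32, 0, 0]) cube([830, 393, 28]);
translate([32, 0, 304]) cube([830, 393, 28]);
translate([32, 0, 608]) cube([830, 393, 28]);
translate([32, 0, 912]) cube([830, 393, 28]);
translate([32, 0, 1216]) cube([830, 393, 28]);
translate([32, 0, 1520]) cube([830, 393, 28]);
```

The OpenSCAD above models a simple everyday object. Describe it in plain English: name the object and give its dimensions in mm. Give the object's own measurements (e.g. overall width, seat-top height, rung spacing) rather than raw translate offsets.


An open bookshelf. Two side panels, each 32 mm thick, 393 mm deep and 1653 mm tall, stand 894 mm apart (outside-to-outside). Between them sit 6 shelves, each 28 mm thick and 393 mm deep, spanning the full gap between the sides. The bottom shelf rests on the floor (its underside at z = 0) and the clear gap between one shelf's top and the next shelf's underside is 276 mm.


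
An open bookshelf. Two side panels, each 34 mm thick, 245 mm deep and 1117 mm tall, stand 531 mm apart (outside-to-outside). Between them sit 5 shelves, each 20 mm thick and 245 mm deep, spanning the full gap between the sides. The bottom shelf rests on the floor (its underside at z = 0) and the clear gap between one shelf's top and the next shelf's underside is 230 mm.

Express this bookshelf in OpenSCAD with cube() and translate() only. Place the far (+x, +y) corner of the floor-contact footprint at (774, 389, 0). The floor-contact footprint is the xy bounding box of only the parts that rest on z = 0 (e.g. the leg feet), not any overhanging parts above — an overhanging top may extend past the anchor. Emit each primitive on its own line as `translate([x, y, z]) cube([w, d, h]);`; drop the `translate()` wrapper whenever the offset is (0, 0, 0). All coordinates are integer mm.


translate([243, 144, 0]) cube([34, 245, 1117]);
translate([740, 144, 0]) cube([34, 245, 1117]);
translate([277, 144, 0]) cube([463, 245, 20]);
translate([277, 144, 250]) cube([463, 245, 20]);
translate([277, 144, 500]) cube([463, 245, 20]);
translate([277, 144, 750]) cube([463, 245, 20]);
translate([277, 144, 1000]) cube([463, 245, 20]);


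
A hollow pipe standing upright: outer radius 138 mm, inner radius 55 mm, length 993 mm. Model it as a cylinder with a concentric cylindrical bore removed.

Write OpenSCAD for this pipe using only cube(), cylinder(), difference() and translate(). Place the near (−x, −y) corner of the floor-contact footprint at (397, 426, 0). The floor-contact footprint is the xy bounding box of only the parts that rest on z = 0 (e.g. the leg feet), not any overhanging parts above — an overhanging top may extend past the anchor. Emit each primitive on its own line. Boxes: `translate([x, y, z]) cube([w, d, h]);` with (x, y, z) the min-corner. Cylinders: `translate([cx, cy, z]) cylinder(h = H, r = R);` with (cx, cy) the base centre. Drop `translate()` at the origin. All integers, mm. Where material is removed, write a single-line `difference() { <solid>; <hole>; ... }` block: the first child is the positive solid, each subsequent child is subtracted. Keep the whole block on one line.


difference() { translate([535, 564, 0]) cylinder(h = 993, r = 138); translate([535, 564, 0]) cylinder(h = 993, r = 55); }


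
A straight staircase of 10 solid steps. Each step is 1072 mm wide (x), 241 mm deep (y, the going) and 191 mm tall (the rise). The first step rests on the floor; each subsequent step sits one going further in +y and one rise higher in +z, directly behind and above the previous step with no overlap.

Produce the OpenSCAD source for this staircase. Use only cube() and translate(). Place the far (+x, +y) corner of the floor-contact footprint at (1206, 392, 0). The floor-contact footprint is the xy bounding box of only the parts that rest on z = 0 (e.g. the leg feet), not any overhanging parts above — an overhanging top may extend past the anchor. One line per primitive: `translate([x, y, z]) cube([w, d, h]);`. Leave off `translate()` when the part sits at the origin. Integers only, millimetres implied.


translate([134, 151, 0]) cube([1072, 241, 191]);
translate([134, 392, 191]) cube([1072, 241, 191]);
translate([134, 633, 382]) cube([1072, 241, 191]);
translate([134, 874, 573]) cube([1072, 241, 191]);
translate([134, 1115, 764]) cube([1072, 241, 191]);
translate([134, 1356, 955]) cube([1072, 241, 191]);
translate([134, 1597, 1146]) cube([1072, 241, 191]);
translate([134, 1838, 1337]) cube([1072, 241, 191]);
translate([134, 2079, 1528]) cube([1072, 241, 191]);
translate([134, 2320, 1719]) cube([1072, 241, 191]);


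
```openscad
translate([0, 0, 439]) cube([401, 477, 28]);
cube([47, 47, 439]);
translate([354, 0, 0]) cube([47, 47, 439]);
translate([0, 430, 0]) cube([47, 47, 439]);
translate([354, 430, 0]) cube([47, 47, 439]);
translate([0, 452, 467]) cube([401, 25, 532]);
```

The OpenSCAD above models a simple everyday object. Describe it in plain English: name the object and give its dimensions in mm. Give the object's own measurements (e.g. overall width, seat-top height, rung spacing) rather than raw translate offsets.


A chair. The seat is a 401×477×28 mm slab with its top at z = 467 mm, on four 47×47 mm corner legs (flush with the seat edges, standing on z = 0). A flat backrest 25 mm thick, 532 mm tall, spans the full seat width and rises from the seat top along its +y edge, rear face flush with the rear of the seat.


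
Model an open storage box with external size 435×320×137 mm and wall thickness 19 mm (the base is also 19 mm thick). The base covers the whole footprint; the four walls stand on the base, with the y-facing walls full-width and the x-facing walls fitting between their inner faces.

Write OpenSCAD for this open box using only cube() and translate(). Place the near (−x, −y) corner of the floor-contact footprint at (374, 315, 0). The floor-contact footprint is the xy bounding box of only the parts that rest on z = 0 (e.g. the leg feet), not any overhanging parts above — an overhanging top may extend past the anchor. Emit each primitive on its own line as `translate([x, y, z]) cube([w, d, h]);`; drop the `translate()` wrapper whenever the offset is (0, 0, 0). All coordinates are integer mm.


translate([374, 315, 0]) cube([435, 320, 19]);
translate([374, 315, 19]) cube([435, 19, 118]);
translate([374, 616, 19]) cube([435, 19, 118]);
translate([374, 334, 19]) cube([19, 282, 118]);
translate([790, 334, 19]) cube([19, 282, 118]);


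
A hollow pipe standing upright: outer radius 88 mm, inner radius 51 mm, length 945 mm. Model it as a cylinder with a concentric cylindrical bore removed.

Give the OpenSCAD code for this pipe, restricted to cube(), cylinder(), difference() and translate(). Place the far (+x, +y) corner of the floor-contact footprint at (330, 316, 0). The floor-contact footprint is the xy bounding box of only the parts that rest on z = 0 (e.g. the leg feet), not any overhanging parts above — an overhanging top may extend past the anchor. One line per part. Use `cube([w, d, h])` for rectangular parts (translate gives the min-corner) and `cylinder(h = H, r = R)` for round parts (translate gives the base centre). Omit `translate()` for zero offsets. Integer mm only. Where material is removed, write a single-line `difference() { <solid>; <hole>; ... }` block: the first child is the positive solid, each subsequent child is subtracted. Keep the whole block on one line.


difference() { translate([242, 228, 0]) cylinder(h = 945, r = 88); translate([242, 228, 0]) cylinder(h = 945, r = 51); }


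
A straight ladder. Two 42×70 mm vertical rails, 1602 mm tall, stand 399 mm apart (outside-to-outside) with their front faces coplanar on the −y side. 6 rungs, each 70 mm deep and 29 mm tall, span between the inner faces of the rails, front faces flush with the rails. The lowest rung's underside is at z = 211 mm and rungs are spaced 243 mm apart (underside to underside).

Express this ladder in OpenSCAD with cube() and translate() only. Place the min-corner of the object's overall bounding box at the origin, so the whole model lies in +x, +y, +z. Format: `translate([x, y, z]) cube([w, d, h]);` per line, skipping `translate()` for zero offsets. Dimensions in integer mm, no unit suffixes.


cube([42, 70, 1602]);
translate([357, 0, 0]) cube([42, 70, 1602]);
translate([42, 0, 211]) cube([315, 70, 29]);
translate([42, 0, 454]) cube([315, 70, 29]);
translate([42, 0, 697]) cube([315, 70, 29]);
translate([42, 0, 940]) cube([315, 70, 29]);
translate([42, 0, 1183]) cube([315, 70, 29]);
translate([42, 0, 1426]) cube([315, 70, 29]);


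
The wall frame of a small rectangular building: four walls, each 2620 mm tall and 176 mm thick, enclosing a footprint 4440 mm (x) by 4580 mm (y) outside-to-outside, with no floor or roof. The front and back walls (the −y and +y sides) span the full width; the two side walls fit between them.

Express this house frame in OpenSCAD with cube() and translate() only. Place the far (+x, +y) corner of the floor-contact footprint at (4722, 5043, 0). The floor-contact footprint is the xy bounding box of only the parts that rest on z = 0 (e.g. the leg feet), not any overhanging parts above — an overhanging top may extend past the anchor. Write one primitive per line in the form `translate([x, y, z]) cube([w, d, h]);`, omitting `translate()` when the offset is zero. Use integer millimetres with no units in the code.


translate([282, 463, 0]) cube([4440, 176, 2620]);
translate([282, 4867, 0]) cube([4440, 176, 2620]);
translate([282, 639, 0]) cube([176, 4228, 2620]);
translate([4546, 639, 0]) cube([176, 4228, 2620]);


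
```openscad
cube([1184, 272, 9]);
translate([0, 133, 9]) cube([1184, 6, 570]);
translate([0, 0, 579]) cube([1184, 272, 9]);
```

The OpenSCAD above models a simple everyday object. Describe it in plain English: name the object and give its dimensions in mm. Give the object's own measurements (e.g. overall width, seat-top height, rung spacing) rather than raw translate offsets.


An I-beam lying along x, 1184 mm long. Overall section height 588 mm. Two flanges 272 mm wide (y) and 9 mm thick, one on the floor and one at the top; a web 6 mm thick runs between them, centred on the flange width.


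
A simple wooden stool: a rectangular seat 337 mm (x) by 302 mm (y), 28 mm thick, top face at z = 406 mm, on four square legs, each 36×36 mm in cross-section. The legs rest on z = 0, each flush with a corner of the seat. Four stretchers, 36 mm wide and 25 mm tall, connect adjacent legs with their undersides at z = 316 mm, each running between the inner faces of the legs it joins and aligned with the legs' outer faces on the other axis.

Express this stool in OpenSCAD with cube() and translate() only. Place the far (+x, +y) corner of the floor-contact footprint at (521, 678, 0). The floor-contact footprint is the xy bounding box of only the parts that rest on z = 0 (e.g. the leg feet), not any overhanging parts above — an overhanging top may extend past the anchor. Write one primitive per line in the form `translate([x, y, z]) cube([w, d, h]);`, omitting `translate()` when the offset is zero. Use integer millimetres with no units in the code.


// leg_h = 406 - 28 = 378
// stretcher span = 337 - 2*36 = 265
translate([184, 376, 378]) cube([337, 302, 28]);
translate([184, 376, 0]) cube([36, 36, 378]);
translate([485, 376, 0]) cube([36, 36, 378]);
translate([184, 642, 0]) cube([36, 36, 378]);
translate([485, 642, 0]) cube([36, 36, 378]);
translate([220, 376, 316]) cube([265, 36, 25]);
translate([220, 642, 316]) cube([265, 36, 25]);
translate([184, 412, 316]) cube([36, 230, 25]);
translate([485, 412, 316]) cube([36, 230, 25]);


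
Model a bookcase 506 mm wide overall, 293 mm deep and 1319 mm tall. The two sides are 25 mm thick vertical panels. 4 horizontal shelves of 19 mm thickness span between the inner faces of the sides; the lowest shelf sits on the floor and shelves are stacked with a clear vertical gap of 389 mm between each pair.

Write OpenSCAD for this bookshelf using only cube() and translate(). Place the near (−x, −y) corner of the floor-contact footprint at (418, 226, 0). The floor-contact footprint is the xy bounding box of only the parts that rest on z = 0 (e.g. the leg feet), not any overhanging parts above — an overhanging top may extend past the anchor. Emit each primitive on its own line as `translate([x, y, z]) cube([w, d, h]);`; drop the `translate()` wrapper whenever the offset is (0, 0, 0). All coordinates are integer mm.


translate([418, 226, 0]) cube([25, 293, 1319]);
translate([899, 226, 0]) cube([25, 293, 1319]);
translate([443, 226, 0]) cube([456, 293, 19]);
translate([443, 226, 408]) cube([456, 293, 19]);
translate([443, 226, 816]) cube([456, 293, 19]);
translate([443, 226, 1224]) cube([456, 293, 19]);
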